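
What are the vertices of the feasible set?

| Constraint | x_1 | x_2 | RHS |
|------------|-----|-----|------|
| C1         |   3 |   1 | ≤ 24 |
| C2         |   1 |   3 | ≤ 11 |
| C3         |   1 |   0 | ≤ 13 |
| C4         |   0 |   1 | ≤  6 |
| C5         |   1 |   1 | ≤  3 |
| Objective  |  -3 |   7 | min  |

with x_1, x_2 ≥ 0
Each vertex is the intersection of two constraint boundaries that also satisfies all remaining constraints:
  x_1 = 0 and x_2 = 0 → (0, 0)
  x_1 + x_2 = 3 and x_2 = 0 → (3, 0)
  x_1 + x_2 = 3 and x_1 = 0 → (0, 3)

Vertices: (0, 0), (3, 0), (0, 3)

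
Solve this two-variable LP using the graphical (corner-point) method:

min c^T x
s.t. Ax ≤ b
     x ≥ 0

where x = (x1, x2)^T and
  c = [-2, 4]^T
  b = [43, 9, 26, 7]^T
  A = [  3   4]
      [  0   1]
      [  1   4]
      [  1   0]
Each vertex is the intersection of two constraint boundaries that also satisfies all remaining constraints:
  x1 = 0 and x2 = 0 → (0, 0)
  x1 = 7 and x2 = 0 → (7, 0)
  x1 + 4x2 = 26 and x1 = 7 → (7, 4.75)
  x1 + 4x2 = 26 and x1 = 0 → (0, 6.5)

Evaluating z = -2x1 + 4x2 at each vertex:
  (0, 0): z = 0
  (7, 0): z = -14
  (7, 4.75): z = 5
  (0, 6.5): z = 26

The minimum is at (7, 0) with z = -14.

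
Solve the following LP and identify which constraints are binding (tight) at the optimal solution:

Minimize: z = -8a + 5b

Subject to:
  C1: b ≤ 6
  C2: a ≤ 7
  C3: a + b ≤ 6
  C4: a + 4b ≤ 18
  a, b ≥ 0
Optimal: a = 6, b = 0
Binding: C3, b ≥ 0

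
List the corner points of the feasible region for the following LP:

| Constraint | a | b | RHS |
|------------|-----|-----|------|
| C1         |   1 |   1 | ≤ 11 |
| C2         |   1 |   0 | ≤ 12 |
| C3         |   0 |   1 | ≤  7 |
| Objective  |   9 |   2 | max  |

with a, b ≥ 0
Each vertex is the intersection of two constraint boundaries that also satisfies all remaining constraints:
  a = 0 and b = 0 → (0, 0)
  a + b = 11 and b = 0 → (11, 0)
  a + b = 11 and b = 7 → (4, 7)
  b = 7 and a = 0 → (0, 7)

Vertices: (0, 0), (11, 0), (4, 7), (0, 7)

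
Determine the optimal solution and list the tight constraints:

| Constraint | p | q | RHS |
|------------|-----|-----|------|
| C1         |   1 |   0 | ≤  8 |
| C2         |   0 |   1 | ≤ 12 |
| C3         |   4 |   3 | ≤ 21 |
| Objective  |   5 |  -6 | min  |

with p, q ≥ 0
Optimal: p = 0, q = 7
Binding: C3, p ≥ 0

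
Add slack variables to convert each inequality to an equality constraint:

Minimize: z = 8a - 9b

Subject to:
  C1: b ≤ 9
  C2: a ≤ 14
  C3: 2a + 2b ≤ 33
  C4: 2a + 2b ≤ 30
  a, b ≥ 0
min z = 8a - 9b

s.t.
  b + s1 = 9
  a + s2 = 14
  2a + 2b + s3 = 33
  2a + 2b + s4 = 30
  a, b, s1, s2, s3, s4 ≥ 0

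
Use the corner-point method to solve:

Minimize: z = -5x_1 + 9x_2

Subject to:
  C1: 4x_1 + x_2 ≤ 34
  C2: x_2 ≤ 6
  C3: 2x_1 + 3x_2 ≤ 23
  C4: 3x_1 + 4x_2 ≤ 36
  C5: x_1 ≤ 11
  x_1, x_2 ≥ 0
x_1 = 8.5, x_2 = 0, z = -42.5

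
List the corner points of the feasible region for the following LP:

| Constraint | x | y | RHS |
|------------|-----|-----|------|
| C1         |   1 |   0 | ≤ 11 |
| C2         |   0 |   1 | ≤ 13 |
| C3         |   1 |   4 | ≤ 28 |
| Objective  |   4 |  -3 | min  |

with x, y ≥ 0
Each vertex is the intersection of two constraint boundaries that also satisfies all remaining constraints:
  x = 0 and y = 0 → (0, 0)
  x = 11 and y = 0 → (11, 0)
  x = 11 and x + 4y = 28 → (11, 4.25)
  x + 4y = 28 and x = 0 → (0, 7)

Vertices: (0, 0), (11, 0), (11, 4.25), (0, 7)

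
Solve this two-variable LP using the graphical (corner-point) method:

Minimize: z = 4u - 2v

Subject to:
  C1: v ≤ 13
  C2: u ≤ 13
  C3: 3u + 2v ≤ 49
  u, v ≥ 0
Each vertex is the intersection of two constraint boundaries that also satisfies all remaining constraints:
  u = 0 and v = 0 → (0, 0)
  u = 13 and v = 0 → (13, 0)
  u = 13 and 3u + 2v = 49 → (13, 5)
  v = 13 and 3u + 2v = 49 → (7.667, 13)
  v = 13 and u = 0 → (0, 13)

Evaluating z = 4u - 2v at each vertex:
  (0, 0): z = 0
  (13, 0): z = 52
  (13, 5): z = 42
  (7.667, 13): z = 4.667
  (0, 13): z = -26

The minimum is at (0, 13) with z = -26.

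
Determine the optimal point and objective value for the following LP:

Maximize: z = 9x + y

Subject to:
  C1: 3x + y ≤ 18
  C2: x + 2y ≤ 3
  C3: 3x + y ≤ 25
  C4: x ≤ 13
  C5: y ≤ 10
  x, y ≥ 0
Each vertex is the intersection of two constraint boundaries that also satisfies all remaining constraints:
  x = 0 and y = 0 → (0, 0)
  x + 2y = 3 and y = 0 → (3, 0)
  x + 2y = 3 and x = 0 → (0, 1.5)

Evaluating z = 9x + y at each vertex:
  (0, 0): z = 0
  (3, 0): z = 27
  (0, 1.5): z = 1.5

The maximum is at (3, 0) with z = 27.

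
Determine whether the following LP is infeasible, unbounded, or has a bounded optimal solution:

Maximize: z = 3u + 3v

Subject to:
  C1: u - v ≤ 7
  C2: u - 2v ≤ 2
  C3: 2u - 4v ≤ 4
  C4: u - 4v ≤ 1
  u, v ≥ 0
Feasible point: (0, 0) satisfies every constraint, so the LP is feasible.
Direction d = (0, 1): for each constraint row a, a·d ≤ 0 —
  (1)(0) + (-1)(1) = -1 ≤ 0
  (1)(0) + (-2)(1) = -2 ≤ 0
  (2)(0) + (-4)(1) = -4 ≤ 0
  (1)(0) + (-4)(1) = -4 ≤ 0
and d ≥ 0, so (0, 0) + t·d stays feasible for every t ≥ 0. Along this ray z = 3u + 3v changes by 3 per unit t, so z → +∞.

The LP is unbounded; z can be made arbitrarily large.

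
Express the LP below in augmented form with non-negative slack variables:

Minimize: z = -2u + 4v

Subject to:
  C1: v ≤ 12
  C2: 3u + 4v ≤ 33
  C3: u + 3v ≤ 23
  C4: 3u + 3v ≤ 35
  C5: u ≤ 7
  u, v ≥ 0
min z = -2u + 4v

s.t.
  v + s1 = 12
  3u + 4v + s2 = 33
  u + 3v + s3 = 23
  3u + 3v + s4 = 35
  u + s5 = 7
  u, v, s1, s2, s3, s4, s5 ≥ 0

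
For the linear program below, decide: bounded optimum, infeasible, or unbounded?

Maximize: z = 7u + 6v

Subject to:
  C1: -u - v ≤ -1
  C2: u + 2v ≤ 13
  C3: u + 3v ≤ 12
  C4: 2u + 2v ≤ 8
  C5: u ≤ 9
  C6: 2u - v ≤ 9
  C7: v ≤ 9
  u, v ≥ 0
The point (4, 0) satisfies every constraint, so the LP is feasible; the constraints give u ≤ 9 and v ≤ 9, which with u, v ≥ 0 keep the feasible region inside a bounded box. A feasible, bounded LP attains a finite optimum at a vertex.

The LP has an optimal solution: (4, 0) with z = 28.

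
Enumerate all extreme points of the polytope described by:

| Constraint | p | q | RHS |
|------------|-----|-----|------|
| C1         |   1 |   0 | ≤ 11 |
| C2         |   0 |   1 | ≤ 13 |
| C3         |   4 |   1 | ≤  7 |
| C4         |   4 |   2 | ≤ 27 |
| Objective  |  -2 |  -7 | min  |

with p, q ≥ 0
Each vertex is the intersection of two constraint boundaries that also satisfies all remaining constraints:
  p = 0 and q = 0 → (0, 0)
  4p + q = 7 and q = 0 → (1.75, 0)
  4p + q = 7 and p = 0 → (0, 7)

Vertices: (0, 0), (1.75, 0), (0, 7)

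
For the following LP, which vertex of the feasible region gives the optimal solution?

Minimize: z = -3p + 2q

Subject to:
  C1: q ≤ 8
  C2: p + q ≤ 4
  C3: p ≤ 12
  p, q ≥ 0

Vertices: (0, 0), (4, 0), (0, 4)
(4, 0) with z = -12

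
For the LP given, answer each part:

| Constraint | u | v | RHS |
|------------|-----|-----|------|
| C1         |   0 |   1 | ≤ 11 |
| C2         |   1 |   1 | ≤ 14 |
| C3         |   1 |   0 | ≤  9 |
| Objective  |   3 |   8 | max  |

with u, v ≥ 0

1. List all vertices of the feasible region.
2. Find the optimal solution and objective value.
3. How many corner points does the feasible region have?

1. (0, 0), (9, 0), (9, 5), (3, 11), (0, 11)
2. u = 3, v = 11, z = 97
3. 5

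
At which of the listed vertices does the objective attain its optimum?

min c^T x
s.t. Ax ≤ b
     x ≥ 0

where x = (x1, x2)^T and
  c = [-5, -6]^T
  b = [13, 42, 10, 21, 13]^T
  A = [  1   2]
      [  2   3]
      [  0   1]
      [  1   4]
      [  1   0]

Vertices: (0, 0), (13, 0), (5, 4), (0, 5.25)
Evaluating z = -5x1 - 6x2 at each vertex:
  (0, 0): z = 0
  (13, 0): z = -65
  (5, 4): z = -49
  (0, 5.25): z = -31.5

The smallest value is z = -65, attained at (13, 0).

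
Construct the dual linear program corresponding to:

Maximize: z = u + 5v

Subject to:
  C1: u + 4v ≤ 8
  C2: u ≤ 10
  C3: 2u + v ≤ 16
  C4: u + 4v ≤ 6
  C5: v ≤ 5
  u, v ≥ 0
Minimize: z = 8y1 + 10y2 + 16y3 + 6y4 + 5y5

Subject to:
  C1: -y1 - y2 - 2y3 - y4 ≤ -1
  C2: -4y1 - y3 - 4y4 - y5 ≤ -5
  y1, y2, y3, y4, y5 ≥ 0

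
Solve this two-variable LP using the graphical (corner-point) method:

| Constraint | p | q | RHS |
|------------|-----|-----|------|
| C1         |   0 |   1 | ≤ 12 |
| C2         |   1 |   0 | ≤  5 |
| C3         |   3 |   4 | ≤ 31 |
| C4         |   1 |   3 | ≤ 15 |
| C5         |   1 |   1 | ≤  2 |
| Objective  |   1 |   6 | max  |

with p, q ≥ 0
p = 0, q = 2, z = 12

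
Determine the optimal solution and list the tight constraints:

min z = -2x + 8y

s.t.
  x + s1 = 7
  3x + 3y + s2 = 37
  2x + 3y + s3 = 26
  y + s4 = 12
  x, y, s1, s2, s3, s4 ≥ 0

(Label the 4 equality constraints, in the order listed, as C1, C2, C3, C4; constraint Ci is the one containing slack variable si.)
Optimal: x = 7, y = 0
Slack at optimum:
  C1: slack = 0 (binding)
  C2: slack = 16
  C3: slack = 12
  C4: slack = 12
  x ≥ 0: x = 7
  y ≥ 0: y = 0 (binding)
Binding constraints: C1, y ≥ 0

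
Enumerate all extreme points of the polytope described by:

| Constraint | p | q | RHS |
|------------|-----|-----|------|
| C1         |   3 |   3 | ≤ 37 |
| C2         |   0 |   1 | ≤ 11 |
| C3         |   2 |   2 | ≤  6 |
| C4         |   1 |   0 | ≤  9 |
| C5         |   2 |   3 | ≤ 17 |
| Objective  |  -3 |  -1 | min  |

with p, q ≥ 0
Each vertex is the intersection of two constraint boundaries that also satisfies all remaining constraints:
  p = 0 and q = 0 → (0, 0)
  2p + 2q = 6 and q = 0 → (3, 0)
  2p + 2q = 6 and p = 0 → (0, 3)

Vertices: (0, 0), (3, 0), (0, 3)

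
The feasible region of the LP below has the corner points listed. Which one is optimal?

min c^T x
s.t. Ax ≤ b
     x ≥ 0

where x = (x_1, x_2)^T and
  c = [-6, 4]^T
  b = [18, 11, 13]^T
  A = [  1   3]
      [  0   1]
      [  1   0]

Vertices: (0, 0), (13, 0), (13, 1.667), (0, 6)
(13, 0) with z = -78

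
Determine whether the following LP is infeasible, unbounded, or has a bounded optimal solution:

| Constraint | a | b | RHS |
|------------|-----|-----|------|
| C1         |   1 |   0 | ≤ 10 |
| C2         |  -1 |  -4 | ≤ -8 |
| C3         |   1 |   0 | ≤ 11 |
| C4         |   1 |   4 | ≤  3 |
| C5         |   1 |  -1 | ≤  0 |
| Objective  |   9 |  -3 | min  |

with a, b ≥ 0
C4 requires a + 4b ≤ 3, while C2 (-a - 4b ≤ -8) is equivalent to a + 4b ≥ 8. Together they would need 8 ≤ a + 4b ≤ 3, which is impossible since 8 > 3. No point satisfies all constraints.

The feasible region is empty; the LP is infeasible.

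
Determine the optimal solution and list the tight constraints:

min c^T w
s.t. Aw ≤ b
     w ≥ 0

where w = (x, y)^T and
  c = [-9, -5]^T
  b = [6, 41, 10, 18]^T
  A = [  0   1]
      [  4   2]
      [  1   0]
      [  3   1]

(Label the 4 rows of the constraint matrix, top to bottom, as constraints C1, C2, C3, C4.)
Optimal: x = 4, y = 6
Slack at optimum:
  C1: slack = 0 (binding)
  C2: slack = 13
  C3: slack = 6
  C4: slack = 0 (binding)
  x ≥ 0: x = 4
  y ≥ 0: y = 6
Binding constraints: C1, C4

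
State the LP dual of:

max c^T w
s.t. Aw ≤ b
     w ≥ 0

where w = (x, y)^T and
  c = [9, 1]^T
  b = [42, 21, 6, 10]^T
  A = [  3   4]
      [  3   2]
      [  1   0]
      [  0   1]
Minimize: z = 42y1 + 21y2 + 6y3 + 10y4

Subject to:
  C1: -3y1 - 3y2 - y3 ≤ -9
  C2: -4y1 - 2y2 - y4 ≤ -1
  y1, y2, y3, y4 ≥ 0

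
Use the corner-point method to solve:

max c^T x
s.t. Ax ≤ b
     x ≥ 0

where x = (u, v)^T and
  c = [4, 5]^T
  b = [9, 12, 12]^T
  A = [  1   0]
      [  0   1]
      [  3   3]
u = 0, v = 4, z = 20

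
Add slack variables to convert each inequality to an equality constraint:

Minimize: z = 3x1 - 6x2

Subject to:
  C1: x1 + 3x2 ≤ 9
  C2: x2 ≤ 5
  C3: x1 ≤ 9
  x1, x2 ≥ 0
min z = 3x1 - 6x2

s.t.
  x1 + 3x2 + s1 = 9
  x2 + s2 = 5
  x1 + s3 = 9
  x1, x2, s1, s2, s3 ≥ 0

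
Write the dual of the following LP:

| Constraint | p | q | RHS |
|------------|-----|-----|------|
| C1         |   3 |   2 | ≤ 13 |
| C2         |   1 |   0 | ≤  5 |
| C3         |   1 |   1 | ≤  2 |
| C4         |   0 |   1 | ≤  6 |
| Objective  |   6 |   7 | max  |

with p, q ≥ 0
Minimize: z = 13y1 + 5y2 + 2y3 + 6y4

Subject to:
  C1: -3y1 - y2 - y3 ≤ -6
  C2: -2y1 - y3 - y4 ≤ -7
  y1, y2, y3, y4 ≥ 0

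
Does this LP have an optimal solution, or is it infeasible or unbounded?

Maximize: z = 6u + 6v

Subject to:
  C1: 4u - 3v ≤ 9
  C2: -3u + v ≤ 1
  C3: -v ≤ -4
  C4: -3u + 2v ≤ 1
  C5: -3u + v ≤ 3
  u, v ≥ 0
Feasible point: (3, 4) satisfies every constraint, so the LP is feasible.
Direction d = (3, 4): for each constraint row a, a·d ≤ 0 —
  (4)(3) + (-3)(4) = 0 ≤ 0
  (-3)(3) + (1)(4) = -5 ≤ 0
  (0)(3) + (-1)(4) = -4 ≤ 0
  (-3)(3) + (2)(4) = -1 ≤ 0
  (-3)(3) + (1)(4) = -5 ≤ 0
and d ≥ 0, so (3, 4) + t·d stays feasible for every t ≥ 0. Along this ray z = 6u + 6v changes by 42 per unit t, so z → +∞.

The LP is unbounded; z can be made arbitrarily large.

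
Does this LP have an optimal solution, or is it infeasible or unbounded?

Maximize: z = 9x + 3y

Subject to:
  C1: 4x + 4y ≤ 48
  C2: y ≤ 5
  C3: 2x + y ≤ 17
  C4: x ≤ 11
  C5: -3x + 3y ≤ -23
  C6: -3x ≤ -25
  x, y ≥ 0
The point (8.5, 0) satisfies every constraint, so the LP is feasible; the constraints give x ≤ 11 and y ≤ 5, which with x, y ≥ 0 keep the feasible region inside a bounded box. A feasible, bounded LP attains a finite optimum at a vertex.

Evaluating z = 9x + 3y at each vertex:
  (8.333, 0): z = 75
  (8.5, 0): z = 76.5
  (8.333, 0.3333): z = 76

Feasible with finite optimum z* = 76.5 at (8.5, 0).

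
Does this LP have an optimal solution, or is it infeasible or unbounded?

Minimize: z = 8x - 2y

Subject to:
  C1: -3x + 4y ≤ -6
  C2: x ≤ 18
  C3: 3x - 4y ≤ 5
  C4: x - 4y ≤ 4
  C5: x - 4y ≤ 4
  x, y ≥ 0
C3 requires 3x - 4y ≤ 5, while C1 (-3x + 4y ≤ -6) is equivalent to 3x - 4y ≥ 6. Together they would need 6 ≤ 3x - 4y ≤ 5, which is impossible since 6 > 5. No point satisfies all constraints.

Infeasible — the constraint set is empty.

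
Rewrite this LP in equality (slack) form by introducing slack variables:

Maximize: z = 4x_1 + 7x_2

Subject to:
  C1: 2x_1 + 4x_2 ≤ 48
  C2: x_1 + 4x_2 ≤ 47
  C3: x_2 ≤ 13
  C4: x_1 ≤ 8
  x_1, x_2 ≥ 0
max z = 4x_1 + 7x_2

s.t.
  2x_1 + 4x_2 + s1 = 48
  x_1 + 4x_2 + s2 = 47
  x_2 + s3 = 13
  x_1 + s4 = 8
  x_1, x_2, s1, s2, s3, s4 ≥ 0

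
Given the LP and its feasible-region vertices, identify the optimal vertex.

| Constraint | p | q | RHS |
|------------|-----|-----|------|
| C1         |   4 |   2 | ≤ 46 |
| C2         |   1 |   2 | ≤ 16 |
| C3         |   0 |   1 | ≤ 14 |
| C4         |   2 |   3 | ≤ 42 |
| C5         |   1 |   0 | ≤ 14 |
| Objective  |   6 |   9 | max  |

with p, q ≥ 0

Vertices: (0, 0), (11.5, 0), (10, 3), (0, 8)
(10, 3) with z = 87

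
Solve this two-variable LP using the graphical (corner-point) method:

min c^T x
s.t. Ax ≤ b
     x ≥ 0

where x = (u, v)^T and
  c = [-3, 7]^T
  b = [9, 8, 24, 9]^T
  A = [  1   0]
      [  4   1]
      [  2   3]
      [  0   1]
Each vertex is the intersection of two constraint boundaries that also satisfies all remaining constraints:
  u = 0 and v = 0 → (0, 0)
  4u + v = 8 and v = 0 → (2, 0)
  4u + v = 8 and 2u + 3v = 24 → (0, 8)

Evaluating z = -3u + 7v at each vertex:
  (0, 0): z = 0
  (2, 0): z = -6
  (0, 8): z = 56

The minimum is at (2, 0) with z = -6.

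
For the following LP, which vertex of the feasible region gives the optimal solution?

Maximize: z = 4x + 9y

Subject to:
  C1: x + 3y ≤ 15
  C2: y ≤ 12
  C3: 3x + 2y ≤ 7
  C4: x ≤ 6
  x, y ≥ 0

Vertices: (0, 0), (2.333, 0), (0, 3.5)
Evaluating z = 4x + 9y at each vertex:
  (0, 0): z = 0
  (2.333, 0): z = 9.333
  (0, 3.5): z = 31.5

The largest value is z = 31.5, attained at (0, 3.5).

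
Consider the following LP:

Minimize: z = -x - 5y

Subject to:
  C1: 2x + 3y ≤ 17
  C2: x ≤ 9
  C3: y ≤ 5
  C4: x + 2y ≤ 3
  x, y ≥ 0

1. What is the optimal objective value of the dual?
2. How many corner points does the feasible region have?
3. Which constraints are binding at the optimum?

1. -7.5 (by strong duality, equal to the primal optimum)
2. 3
3. C4, x ≥ 0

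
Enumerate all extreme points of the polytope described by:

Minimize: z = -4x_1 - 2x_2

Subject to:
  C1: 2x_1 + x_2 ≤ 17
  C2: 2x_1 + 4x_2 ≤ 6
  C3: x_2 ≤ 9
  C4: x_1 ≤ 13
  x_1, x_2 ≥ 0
Each vertex is the intersection of two constraint boundaries that also satisfies all remaining constraints:
  x_1 = 0 and x_2 = 0 → (0, 0)
  2x_1 + 4x_2 = 6 and x_2 = 0 → (3, 0)
  2x_1 + 4x_2 = 6 and x_1 = 0 → (0, 1.5)

Vertices: (0, 0), (3, 0), (0, 1.5)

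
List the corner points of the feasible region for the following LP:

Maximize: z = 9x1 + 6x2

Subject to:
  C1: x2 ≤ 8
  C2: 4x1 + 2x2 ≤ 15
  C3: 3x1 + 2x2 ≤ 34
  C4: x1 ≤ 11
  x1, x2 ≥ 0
Each vertex is the intersection of two constraint boundaries that also satisfies all remaining constraints:
  x1 = 0 and x2 = 0 → (0, 0)
  4x1 + 2x2 = 15 and x2 = 0 → (3.75, 0)
  4x1 + 2x2 = 15 and x1 = 0 → (0, 7.5)

Vertices: (0, 0), (3.75, 0), (0, 7.5)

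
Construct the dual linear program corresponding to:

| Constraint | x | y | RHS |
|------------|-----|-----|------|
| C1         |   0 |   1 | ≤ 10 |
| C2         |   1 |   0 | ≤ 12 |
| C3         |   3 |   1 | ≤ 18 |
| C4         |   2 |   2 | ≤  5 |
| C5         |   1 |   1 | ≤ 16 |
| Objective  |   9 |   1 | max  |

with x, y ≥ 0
Minimize: z = 10y1 + 12y2 + 18y3 + 5y4 + 16y5

Subject to:
  C1: -y2 - 3y3 - 2y4 - y5 ≤ -9
  C2: -y1 - y3 - 2y4 - y5 ≤ -1
  y1, y2, y3, y4, y5 ≥ 0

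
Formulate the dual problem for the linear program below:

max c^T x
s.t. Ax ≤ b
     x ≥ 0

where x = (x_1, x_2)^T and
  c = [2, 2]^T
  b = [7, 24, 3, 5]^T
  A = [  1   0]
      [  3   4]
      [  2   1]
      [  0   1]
Minimize: z = 7y1 + 24y2 + 3y3 + 5y4

Subject to:
  C1: -y1 - 3y2 - 2y3 ≤ -2
  C2: -4y2 - y3 - y4 ≤ -2
  y1, y2, y3, y4 ≥ 0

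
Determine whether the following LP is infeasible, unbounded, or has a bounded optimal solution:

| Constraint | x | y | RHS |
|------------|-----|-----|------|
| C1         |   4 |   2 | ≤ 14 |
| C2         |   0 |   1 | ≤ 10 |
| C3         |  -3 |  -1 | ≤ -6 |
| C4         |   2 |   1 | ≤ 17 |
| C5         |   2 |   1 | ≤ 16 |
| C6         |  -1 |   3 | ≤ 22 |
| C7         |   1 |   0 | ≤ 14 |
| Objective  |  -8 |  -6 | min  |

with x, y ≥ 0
The point (0, 7) satisfies every constraint, so the LP is feasible; the constraints give x ≤ 14 and y ≤ 10, which with x, y ≥ 0 keep the feasible region inside a bounded box. A feasible, bounded LP attains a finite optimum at a vertex.

The LP has an optimal solution: (0, 7) with z = -42.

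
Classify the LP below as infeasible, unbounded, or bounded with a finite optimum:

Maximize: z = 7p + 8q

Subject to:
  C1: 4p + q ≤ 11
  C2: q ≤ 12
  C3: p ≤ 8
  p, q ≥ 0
The point (0, 11) satisfies every constraint, so the LP is feasible; the constraints give p ≤ 8 and q ≤ 12, which with p, q ≥ 0 keep the feasible region inside a bounded box. A feasible, bounded LP attains a finite optimum at a vertex.

The LP has an optimal solution: (0, 11) with z = 88.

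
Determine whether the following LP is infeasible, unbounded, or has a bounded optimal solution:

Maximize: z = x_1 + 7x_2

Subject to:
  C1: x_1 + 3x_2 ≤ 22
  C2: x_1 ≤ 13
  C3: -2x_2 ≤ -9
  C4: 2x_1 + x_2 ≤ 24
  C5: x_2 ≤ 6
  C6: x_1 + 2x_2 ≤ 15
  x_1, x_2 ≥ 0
The point (3, 6) satisfies every constraint, so the LP is feasible; the constraints give x_1 ≤ 13 and x_2 ≤ 6, which with x_1, x_2 ≥ 0 keep the feasible region inside a bounded box. A feasible, bounded LP attains a finite optimum at a vertex.

Evaluating z = x_1 + 7x_2 at each vertex:
  (0, 4.5): z = 31.5
  (6, 4.5): z = 37.5
  (3, 6): z = 45
  (0, 6): z = 42

Feasible with finite optimum z* = 45 at (3, 6).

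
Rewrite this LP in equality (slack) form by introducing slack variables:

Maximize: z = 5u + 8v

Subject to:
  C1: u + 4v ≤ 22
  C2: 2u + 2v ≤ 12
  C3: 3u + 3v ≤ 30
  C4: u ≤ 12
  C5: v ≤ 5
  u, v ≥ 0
max z = 5u + 8v

s.t.
  u + 4v + s1 = 22
  2u + 2v + s2 = 12
  3u + 3v + s3 = 30
  u + s4 = 12
  v + s5 = 5
  u, v, s1, s2, s3, s4, s5 ≥ 0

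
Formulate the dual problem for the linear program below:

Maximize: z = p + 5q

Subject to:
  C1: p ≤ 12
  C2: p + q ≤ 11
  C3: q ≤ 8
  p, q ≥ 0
Minimize: z = 12y1 + 11y2 + 8y3

Subject to:
  C1: -y1 - y2 ≤ -1
  C2: -y2 - y3 ≤ -5
  y1, y2, y3 ≥ 0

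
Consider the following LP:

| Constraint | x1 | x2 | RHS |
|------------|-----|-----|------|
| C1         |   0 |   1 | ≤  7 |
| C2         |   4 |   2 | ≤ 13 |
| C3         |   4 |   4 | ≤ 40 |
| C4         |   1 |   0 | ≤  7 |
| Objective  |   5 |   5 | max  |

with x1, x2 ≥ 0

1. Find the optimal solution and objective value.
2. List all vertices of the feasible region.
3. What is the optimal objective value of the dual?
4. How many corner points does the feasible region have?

1. x1 = 0, x2 = 6.5, z = 32.5
2. (0, 0), (3.25, 0), (0, 6.5)
3. 32.5 (by strong duality, equal to the primal optimum)
4. 3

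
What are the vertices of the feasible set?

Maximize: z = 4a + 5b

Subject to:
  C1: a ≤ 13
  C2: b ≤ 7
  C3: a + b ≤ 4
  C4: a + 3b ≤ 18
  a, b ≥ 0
Each vertex is the intersection of two constraint boundaries that also satisfies all remaining constraints:
  a = 0 and b = 0 → (0, 0)
  a + b = 4 and b = 0 → (4, 0)
  a + b = 4 and a = 0 → (0, 4)

Vertices: (0, 0), (4, 0), (0, 4)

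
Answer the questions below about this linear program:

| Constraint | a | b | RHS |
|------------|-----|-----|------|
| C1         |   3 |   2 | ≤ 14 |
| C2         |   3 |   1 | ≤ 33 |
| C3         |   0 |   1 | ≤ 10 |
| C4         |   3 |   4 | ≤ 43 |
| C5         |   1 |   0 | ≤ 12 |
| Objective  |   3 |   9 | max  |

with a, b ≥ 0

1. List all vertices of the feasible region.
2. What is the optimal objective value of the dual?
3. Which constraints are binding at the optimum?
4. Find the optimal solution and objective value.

1. (0, 0), (4.667, 0), (0, 7)
2. 63 (by strong duality, equal to the primal optimum)
3. C1, a ≥ 0
4. a = 0, b = 7, z = 63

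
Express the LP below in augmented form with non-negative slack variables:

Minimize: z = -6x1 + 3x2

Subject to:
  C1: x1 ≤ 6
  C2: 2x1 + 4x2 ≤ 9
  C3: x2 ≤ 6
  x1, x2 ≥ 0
min z = -6x1 + 3x2

s.t.
  x1 + s1 = 6
  2x1 + 4x2 + s2 = 9
  x2 + s3 = 6
  x1, x2, s1, s2, s3 ≥ 0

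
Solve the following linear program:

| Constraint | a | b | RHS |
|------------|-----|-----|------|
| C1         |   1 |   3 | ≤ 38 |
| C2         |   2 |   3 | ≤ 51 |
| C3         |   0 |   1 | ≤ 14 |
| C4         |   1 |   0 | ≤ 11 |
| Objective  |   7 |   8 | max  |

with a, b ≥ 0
a = 11, b = 9, z = 149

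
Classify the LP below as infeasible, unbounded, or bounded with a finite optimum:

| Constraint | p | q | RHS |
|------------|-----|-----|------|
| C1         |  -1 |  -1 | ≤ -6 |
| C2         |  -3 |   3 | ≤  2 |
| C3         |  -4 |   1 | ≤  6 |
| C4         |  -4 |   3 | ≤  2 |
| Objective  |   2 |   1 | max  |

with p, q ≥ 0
Feasible point: (3, 3) satisfies every constraint, so the LP is feasible.
Direction d = (1, 0): for each constraint row a, a·d ≤ 0 —
  (-1)(1) + (-1)(0) = -1 ≤ 0
  (-3)(1) + (3)(0) = -3 ≤ 0
  (-4)(1) + (1)(0) = -4 ≤ 0
  (-4)(1) + (3)(0) = -4 ≤ 0
and d ≥ 0, so (3, 3) + t·d stays feasible for every t ≥ 0. Along this ray z = 2p + q changes by 2 per unit t, so z → +∞.

Unbounded — the objective can increase without bound over the feasible region.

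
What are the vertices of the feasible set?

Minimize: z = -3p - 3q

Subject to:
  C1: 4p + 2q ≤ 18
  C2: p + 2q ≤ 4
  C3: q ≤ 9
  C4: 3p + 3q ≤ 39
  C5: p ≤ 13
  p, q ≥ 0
Each vertex is the intersection of two constraint boundaries that also satisfies all remaining constraints:
  p = 0 and q = 0 → (0, 0)
  p + 2q = 4 and q = 0 → (4, 0)
  p + 2q = 4 and p = 0 → (0, 2)

Vertices: (0, 0), (4, 0), (0, 2)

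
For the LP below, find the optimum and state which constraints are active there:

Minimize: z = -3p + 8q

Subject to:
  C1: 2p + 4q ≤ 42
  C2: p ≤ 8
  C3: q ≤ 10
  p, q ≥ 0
Optimal: p = 8, q = 0
Binding: C2, q ≥ 0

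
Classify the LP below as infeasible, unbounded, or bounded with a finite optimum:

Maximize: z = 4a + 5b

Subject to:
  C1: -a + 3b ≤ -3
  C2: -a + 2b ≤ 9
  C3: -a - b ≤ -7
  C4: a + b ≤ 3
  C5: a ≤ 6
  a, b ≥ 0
C4 requires a + b ≤ 3, while C3 (-a - b ≤ -7) is equivalent to a + b ≥ 7. Together they would need 7 ≤ a + b ≤ 3, which is impossible since 7 > 3. No point satisfies all constraints.

Infeasible: no point satisfies all constraints simultaneously.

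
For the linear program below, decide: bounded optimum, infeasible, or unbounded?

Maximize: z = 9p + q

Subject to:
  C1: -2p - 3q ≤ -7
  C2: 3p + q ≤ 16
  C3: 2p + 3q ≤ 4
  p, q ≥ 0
C3 requires 2p + 3q ≤ 4, while C1 (-2p - 3q ≤ -7) is equivalent to 2p + 3q ≥ 7. Together they would need 7 ≤ 2p + 3q ≤ 4, which is impossible since 7 > 4. No point satisfies all constraints.

The feasible region is empty; the LP is infeasible.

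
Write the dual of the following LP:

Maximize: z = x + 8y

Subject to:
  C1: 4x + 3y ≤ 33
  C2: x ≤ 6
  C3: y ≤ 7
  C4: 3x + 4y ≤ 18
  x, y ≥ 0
Minimize: z = 33y1 + 6y2 + 7y3 + 18y4

Subject to:
  C1: -4y1 - y2 - 3y4 ≤ -1
  C2: -3y1 - y3 - 4y4 ≤ -8
  y1, y2, y3, y4 ≥ 0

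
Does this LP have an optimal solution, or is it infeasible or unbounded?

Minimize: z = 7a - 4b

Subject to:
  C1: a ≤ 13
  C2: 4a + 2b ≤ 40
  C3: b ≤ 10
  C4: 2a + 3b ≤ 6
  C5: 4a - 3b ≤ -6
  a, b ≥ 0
The point (0, 2) satisfies every constraint, so the LP is feasible; the constraints give a ≤ 13 and b ≤ 10, which with a, b ≥ 0 keep the feasible region inside a bounded box. A feasible, bounded LP attains a finite optimum at a vertex.

Evaluating z = 7a - 4b at each vertex:
  (0, 2): z = -8

Feasible with finite optimum z* = -8 at (0, 2).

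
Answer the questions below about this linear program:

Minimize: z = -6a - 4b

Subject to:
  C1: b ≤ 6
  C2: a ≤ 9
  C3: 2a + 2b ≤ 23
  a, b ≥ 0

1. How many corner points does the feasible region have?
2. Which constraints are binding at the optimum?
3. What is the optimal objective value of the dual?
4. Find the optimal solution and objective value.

1. 5
2. C2, C3
3. -64 (by strong duality, equal to the primal optimum)
4. a = 9, b = 2.5, z = -64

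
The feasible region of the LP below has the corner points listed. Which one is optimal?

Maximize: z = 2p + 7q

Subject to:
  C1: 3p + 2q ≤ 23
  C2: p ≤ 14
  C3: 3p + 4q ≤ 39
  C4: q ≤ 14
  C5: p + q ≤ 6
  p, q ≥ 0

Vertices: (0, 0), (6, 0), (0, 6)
(0, 6) with z = 42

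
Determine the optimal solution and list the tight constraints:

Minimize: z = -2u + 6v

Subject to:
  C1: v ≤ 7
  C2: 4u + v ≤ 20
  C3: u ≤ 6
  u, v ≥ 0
Optimal: u = 5, v = 0
Slack at optimum:
  C1: slack = 7
  C2: slack = 0 (binding)
  C3: slack = 1
  u ≥ 0: u = 5
  v ≥ 0: v = 0 (binding)
Binding constraints: C2, v ≥ 0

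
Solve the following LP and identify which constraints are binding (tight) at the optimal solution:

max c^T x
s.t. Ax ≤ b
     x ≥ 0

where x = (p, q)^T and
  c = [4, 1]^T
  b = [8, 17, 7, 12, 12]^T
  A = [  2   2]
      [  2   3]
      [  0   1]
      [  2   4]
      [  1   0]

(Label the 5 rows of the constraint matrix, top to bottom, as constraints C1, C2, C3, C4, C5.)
Optimal: p = 4, q = 0
Binding: C1, q ≥ 0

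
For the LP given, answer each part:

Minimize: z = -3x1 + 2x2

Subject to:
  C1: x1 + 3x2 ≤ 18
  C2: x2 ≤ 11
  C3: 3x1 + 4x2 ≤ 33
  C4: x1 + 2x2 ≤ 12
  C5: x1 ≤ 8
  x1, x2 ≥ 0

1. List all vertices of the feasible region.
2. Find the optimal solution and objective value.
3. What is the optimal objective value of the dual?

1. (0, 0), (8, 0), (8, 2), (0, 6)
2. x1 = 8, x2 = 0, z = -24
3. -24 (by strong duality, equal to the primal optimum)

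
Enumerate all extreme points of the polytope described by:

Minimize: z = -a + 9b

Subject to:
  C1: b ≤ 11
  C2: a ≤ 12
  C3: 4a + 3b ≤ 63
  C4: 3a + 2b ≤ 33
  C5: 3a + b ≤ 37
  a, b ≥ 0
Each vertex is the intersection of two constraint boundaries that also satisfies all remaining constraints:
  a = 0 and b = 0 → (0, 0)
  3a + 2b = 33 and b = 0 → (11, 0)
  b = 11 and 3a + 2b = 33 → (3.667, 11)
  b = 11 and a = 0 → (0, 11)

Vertices: (0, 0), (11, 0), (3.667, 11), (0, 11)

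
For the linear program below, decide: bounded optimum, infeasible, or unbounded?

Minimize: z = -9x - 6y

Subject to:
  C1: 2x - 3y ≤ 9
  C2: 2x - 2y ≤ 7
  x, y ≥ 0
Feasible point: (0, 0) satisfies every constraint, so the LP is feasible.
Direction d = (0, 1): for each constraint row a, a·d ≤ 0 —
  (2)(0) + (-3)(1) = -3 ≤ 0
  (2)(0) + (-2)(1) = -2 ≤ 0
and d ≥ 0, so (0, 0) + t·d stays feasible for every t ≥ 0. Along this ray z = -9x - 6y changes by -6 per unit t, so z → −∞.

The LP is unbounded; z can be made arbitrarily small.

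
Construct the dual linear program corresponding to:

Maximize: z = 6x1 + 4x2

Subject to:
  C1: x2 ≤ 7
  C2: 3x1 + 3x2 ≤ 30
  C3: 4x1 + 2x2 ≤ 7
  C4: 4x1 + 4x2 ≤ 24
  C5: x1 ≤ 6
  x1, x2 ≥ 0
Minimize: z = 7y1 + 30y2 + 7y3 + 24y4 + 6y5

Subject to:
  C1: -3y2 - 4y3 - 4y4 - y5 ≤ -6
  C2: -y1 - 3y2 - 2y3 - 4y4 ≤ -4
  y1, y2, y3, y4, y5 ≥ 0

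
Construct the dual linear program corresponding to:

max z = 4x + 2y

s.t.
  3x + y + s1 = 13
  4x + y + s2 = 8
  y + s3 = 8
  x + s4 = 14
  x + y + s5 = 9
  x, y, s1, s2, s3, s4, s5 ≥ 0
Minimize: z = 13y1 + 8y2 + 8y3 + 14y4 + 9y5

Subject to:
  C1: -3y1 - 4y2 - y4 - y5 ≤ -4
  C2: -y1 - y2 - y3 - y5 ≤ -2
  y1, y2, y3, y4, y5 ≥ 0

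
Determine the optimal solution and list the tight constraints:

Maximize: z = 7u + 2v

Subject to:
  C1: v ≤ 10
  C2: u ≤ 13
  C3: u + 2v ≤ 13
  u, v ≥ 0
Optimal: u = 13, v = 0
Slack at optimum:
  C1: slack = 10
  C2: slack = 0 (binding)
  C3: slack = 0 (binding)
  u ≥ 0: u = 13
  v ≥ 0: v = 0 (binding)
Binding constraints: C2, C3, v ≥ 0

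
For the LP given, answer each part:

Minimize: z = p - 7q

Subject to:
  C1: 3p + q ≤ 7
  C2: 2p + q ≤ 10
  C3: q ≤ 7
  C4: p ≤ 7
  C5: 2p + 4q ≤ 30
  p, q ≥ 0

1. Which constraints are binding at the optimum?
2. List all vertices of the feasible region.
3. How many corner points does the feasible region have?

1. C1, C3, p ≥ 0
2. (0, 0), (2.333, 0), (0, 7)
3. 3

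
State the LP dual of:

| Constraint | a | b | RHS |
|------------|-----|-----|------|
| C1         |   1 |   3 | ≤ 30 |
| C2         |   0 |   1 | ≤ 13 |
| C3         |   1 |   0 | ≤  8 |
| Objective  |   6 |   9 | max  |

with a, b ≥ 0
Minimize: z = 30y1 + 13y2 + 8y3

Subject to:
  C1: -y1 - y3 ≤ -6
  C2: -3y1 - y2 ≤ -9
  y1, y2, y3 ≥ 0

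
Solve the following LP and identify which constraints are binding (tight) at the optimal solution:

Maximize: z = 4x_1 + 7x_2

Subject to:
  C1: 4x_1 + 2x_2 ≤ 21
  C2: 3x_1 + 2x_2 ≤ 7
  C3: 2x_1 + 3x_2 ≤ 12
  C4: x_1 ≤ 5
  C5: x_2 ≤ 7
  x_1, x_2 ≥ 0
Optimal: x_1 = 0, x_2 = 3.5
Slack at optimum:
  C1: slack = 14
  C2: slack = 0 (binding)
  C3: slack = 1.5
  C4: slack = 5
  C5: slack = 3.5
  x_1 ≥ 0: x_1 = 0 (binding)
  x_2 ≥ 0: x_2 = 3.5
Binding constraints: C2, x_1 ≥ 0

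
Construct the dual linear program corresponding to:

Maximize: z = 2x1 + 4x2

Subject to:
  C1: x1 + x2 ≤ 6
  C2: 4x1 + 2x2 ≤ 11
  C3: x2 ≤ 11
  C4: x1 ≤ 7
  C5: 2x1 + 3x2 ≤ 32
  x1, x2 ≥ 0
Minimize: z = 6y1 + 11y2 + 11y3 + 7y4 + 32y5

Subject to:
  C1: -y1 - 4y2 - y4 - 2y5 ≤ -2
  C2: -y1 - 2y2 - y3 - 3y5 ≤ -4
  y1, y2, y3, y4, y5 ≥ 0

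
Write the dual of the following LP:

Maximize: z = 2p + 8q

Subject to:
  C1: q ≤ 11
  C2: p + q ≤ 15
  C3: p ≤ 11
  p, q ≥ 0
Minimize: z = 11y1 + 15y2 + 11y3

Subject to:
  C1: -y2 - y3 ≤ -2
  C2: -y1 - y2 ≤ -8
  y1, y2, y3 ≥ 0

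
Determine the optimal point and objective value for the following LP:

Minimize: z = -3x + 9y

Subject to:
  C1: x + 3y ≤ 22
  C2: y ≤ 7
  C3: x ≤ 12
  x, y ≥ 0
x = 12, y = 0, z = -36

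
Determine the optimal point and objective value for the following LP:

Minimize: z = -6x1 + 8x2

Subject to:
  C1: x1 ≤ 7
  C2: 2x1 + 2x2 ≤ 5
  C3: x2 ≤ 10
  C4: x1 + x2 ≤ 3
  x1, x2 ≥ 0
x1 = 2.5, x2 = 0, z = -15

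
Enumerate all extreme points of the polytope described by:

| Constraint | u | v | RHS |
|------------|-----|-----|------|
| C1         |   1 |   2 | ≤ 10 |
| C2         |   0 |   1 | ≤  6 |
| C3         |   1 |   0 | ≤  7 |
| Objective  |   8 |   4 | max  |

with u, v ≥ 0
Each vertex is the intersection of two constraint boundaries that also satisfies all remaining constraints:
  u = 0 and v = 0 → (0, 0)
  u = 7 and v = 0 → (7, 0)
  u + 2v = 10 and u = 7 → (7, 1.5)
  u + 2v = 10 and u = 0 → (0, 5)

Vertices: (0, 0), (7, 0), (7, 1.5), (0, 5)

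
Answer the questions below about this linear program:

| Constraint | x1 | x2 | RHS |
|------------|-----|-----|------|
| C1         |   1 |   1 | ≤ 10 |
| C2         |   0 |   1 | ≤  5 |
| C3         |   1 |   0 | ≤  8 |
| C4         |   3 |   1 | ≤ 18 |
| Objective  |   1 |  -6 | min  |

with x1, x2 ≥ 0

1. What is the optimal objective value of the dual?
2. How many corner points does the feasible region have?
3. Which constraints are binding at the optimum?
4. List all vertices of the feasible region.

1. -30 (by strong duality, equal to the primal optimum)
2. 4
3. C2, x1 ≥ 0
4. (0, 0), (6, 0), (4.333, 5), (0, 5)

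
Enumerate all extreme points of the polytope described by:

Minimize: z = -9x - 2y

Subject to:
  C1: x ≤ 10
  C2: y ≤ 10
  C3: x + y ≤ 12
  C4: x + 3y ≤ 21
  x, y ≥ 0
Each vertex is the intersection of two constraint boundaries that also satisfies all remaining constraints:
  x = 0 and y = 0 → (0, 0)
  x = 10 and y = 0 → (10, 0)
  x = 10 and x + y = 12 → (10, 2)
  x + y = 12 and x + 3y = 21 → (7.5, 4.5)
  x + 3y = 21 and x = 0 → (0, 7)

Vertices: (0, 0), (10, 0), (10, 2), (7.5, 4.5), (0, 7)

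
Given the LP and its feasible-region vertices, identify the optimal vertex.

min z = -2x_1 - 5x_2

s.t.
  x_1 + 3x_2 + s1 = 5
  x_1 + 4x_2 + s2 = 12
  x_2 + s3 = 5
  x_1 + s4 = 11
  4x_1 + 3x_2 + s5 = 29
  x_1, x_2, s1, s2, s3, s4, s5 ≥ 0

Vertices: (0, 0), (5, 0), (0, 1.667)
Evaluating z = -2x_1 - 5x_2 at each vertex:
  (0, 0): z = 0
  (5, 0): z = -10
  (0, 1.667): z = -8.333

The smallest value is z = -10, attained at (5, 0).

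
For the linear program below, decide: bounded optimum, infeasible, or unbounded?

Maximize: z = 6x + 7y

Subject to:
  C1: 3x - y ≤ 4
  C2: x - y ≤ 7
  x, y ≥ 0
Feasible point: (0, 0) satisfies every constraint, so the LP is feasible.
Direction d = (0, 1): for each constraint row a, a·d ≤ 0 —
  (3)(0) + (-1)(1) = -1 ≤ 0
  (1)(0) + (-1)(1) = -1 ≤ 0
and d ≥ 0, so (0, 0) + t·d stays feasible for every t ≥ 0. Along this ray z = 6x + 7y changes by 7 per unit t, so z → +∞.

Unbounded: there is a feasible ray along which z → +∞.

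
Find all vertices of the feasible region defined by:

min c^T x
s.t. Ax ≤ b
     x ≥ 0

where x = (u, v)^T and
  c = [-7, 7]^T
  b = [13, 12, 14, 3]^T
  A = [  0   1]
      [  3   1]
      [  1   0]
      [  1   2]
Each vertex is the intersection of two constraint boundaries that also satisfies all remaining constraints:
  u = 0 and v = 0 → (0, 0)
  u + 2v = 3 and v = 0 → (3, 0)
  u + 2v = 3 and u = 0 → (0, 1.5)

Vertices: (0, 0), (3, 0), (0, 1.5)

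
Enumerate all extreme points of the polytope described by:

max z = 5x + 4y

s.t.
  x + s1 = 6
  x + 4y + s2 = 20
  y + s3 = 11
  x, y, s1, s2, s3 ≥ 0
Each vertex is the intersection of two constraint boundaries that also satisfies all remaining constraints:
  x = 0 and y = 0 → (0, 0)
  x = 6 and y = 0 → (6, 0)
  x = 6 and x + 4y = 20 → (6, 3.5)
  x + 4y = 20 and x = 0 → (0, 5)

Vertices: (0, 0), (6, 0), (6, 3.5), (0, 5)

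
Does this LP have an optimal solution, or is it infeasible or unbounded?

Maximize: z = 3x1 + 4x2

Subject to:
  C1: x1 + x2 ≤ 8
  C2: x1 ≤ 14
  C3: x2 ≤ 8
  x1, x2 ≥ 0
The point (0, 8) satisfies every constraint, so the LP is feasible; the constraints give x1 ≤ 14 and x2 ≤ 8, which with x1, x2 ≥ 0 keep the feasible region inside a bounded box. A feasible, bounded LP attains a finite optimum at a vertex.

Evaluating z = 3x1 + 4x2 at each vertex:
  (0, 0): z = 0
  (8, 0): z = 24
  (0, 8): z = 32

Feasible with finite optimum z* = 32 at (0, 8).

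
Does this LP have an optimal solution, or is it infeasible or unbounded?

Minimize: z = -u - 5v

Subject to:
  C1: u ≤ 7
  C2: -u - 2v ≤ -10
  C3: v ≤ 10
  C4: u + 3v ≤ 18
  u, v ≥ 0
The point (0, 6) satisfies every constraint, so the LP is feasible; the constraints give u ≤ 7 and v ≤ 10, which with u, v ≥ 0 keep the feasible region inside a bounded box. A feasible, bounded LP attains a finite optimum at a vertex.

Evaluating z = -u - 5v at each vertex:
  (7, 1.5): z = -14.5
  (7, 3.667): z = -25.33
  (0, 6): z = -30
  (0, 5): z = -25

Bounded optimum: z* = -30 at (0, 6).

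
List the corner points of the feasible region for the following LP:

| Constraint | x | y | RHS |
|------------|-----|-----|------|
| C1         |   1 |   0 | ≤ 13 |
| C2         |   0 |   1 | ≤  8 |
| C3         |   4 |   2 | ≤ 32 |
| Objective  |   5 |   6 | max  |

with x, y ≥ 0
Each vertex is the intersection of two constraint boundaries that also satisfies all remaining constraints:
  x = 0 and y = 0 → (0, 0)
  4x + 2y = 32 and y = 0 → (8, 0)
  y = 8 and 4x + 2y = 32 → (4, 8)
  y = 8 and x = 0 → (0, 8)

Vertices: (0, 0), (8, 0), (4, 8), (0, 8)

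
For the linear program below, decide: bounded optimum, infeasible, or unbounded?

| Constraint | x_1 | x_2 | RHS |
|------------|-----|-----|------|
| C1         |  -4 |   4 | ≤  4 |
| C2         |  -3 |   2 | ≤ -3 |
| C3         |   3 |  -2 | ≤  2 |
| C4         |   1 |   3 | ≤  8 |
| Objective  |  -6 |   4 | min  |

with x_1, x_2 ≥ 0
C3 requires 3x_1 - 2x_2 ≤ 2, while C2 (-3x_1 + 2x_2 ≤ -3) is equivalent to 3x_1 - 2x_2 ≥ 3. Together they would need 3 ≤ 3x_1 - 2x_2 ≤ 2, which is impossible since 3 > 2. No point satisfies all constraints.

The feasible region is empty; the LP is infeasible.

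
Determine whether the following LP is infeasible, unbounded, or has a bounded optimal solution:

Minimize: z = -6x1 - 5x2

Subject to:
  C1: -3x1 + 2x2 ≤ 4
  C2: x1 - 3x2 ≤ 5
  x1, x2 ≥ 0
Feasible point: (0, 0) satisfies every constraint, so the LP is feasible.
Direction d = (1, 1): for each constraint row a, a·d ≤ 0 —
  (-3)(1) + (2)(1) = -1 ≤ 0
  (1)(1) + (-3)(1) = -2 ≤ 0
and d ≥ 0, so (0, 0) + t·d stays feasible for every t ≥ 0. Along this ray z = -6x1 - 5x2 changes by -11 per unit t, so z → −∞.

The LP is unbounded; z can be made arbitrarily small.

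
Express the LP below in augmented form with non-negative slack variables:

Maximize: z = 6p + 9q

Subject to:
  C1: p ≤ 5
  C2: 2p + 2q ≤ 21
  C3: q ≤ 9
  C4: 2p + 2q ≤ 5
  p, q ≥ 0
max z = 6p + 9q

s.t.
  p + s1 = 5
  2p + 2q + s2 = 21
  q + s3 = 9
  2p + 2q + s4 = 5
  p, q, s1, s2, s3, s4 ≥ 0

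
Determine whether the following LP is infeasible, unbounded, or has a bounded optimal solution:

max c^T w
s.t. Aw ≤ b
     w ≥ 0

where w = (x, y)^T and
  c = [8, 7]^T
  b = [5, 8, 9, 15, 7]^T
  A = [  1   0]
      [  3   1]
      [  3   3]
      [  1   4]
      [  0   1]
The point (2.5, 0.5) satisfies every constraint, so the LP is feasible; the constraints give x ≤ 5 and y ≤ 7, which with x, y ≥ 0 keep the feasible region inside a bounded box. A feasible, bounded LP attains a finite optimum at a vertex.

Evaluating z = 8x + 7y at each vertex:
  (0, 0): z = 0
  (2.667, 0): z = 21.33
  (2.5, 0.5): z = 23.5
  (0, 3): z = 21

Feasible with finite optimum z* = 23.5 at (2.5, 0.5).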